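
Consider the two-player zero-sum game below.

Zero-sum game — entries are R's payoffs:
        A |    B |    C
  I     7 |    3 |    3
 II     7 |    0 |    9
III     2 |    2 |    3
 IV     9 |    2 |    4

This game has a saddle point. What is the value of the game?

3

Row minima: 3, 0, 2, 2 → R's maximin is 3.
Column maxima: 9, 3, 9 → C's minimax is 3.
They coincide at (I, B), so the value is 3.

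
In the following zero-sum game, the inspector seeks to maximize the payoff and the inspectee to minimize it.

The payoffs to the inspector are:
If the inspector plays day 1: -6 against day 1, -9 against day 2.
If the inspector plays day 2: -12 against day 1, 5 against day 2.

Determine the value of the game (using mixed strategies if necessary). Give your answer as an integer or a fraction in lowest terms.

-69/10

Row minima are -9 and -12, so the inspector's maximin is -9; column maxima are -6 and 5, so the inspectee's minimax is -6. These differ, so the equilibrium is in mixed strategies.
Let the inspector play day 1 with probability p. The inspectee is indifferent when −6p − 12(1−p) = −9p + 5(1−p), giving p = 17/20.
Let the inspectee play day 1 with probability q. The inspector is indifferent when −6q − 9(1−q) = −12q + 5(1−q), giving q = 7/10.
The value is -6·(7/10) + (-9)·(3/10) = -69/10.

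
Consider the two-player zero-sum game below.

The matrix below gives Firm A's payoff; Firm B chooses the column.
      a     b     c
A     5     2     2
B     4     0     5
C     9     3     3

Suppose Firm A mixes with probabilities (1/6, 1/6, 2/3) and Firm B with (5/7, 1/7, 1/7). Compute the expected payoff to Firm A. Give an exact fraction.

Against (5/7, 1/7, 1/7), each row's expected payoff is A: 29/7; B: 25/7; C: 51/7.
Taking the (1/6, 1/6, 2/3)-weighted average: (1/6)·(29/7) + (1/6)·(25/7) + (2/3)·(51/7) = 43/7.

43/7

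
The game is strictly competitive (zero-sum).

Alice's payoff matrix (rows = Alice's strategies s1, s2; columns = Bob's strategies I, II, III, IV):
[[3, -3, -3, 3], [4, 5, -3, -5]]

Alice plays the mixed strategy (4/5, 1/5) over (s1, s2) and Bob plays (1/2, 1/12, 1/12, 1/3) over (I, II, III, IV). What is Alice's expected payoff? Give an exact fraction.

17/10

Against (1/2, 1/12, 1/12, 1/3), each row's expected payoff is s1: 2; s2: 1/2.
Taking the (4/5, 1/5)-weighted average: (4/5)·(2) + (1/5)·(1/2) = 17/10.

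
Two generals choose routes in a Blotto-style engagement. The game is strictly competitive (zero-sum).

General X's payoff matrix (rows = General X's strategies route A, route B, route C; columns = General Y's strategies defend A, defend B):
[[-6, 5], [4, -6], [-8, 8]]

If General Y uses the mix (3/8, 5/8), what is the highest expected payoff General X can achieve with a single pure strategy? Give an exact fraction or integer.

2

route A: (-6)·(3/8) + (5)·(5/8) = 7/8.
route B: (4)·(3/8) + (-6)·(5/8) = -9/4.
route C: (-8)·(3/8) + (8)·(5/8) = 2.
The best pure response is route C with expected payoff 2.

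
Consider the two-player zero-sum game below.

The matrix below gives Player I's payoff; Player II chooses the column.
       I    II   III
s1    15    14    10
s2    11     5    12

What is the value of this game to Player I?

Column I is strictly dominated by II for Player II (it gives Player I more in every row).
The remaining 2×2 game on (s1, s2) × (II, III) has no saddle point. Let Player I play s1 with probability p; indifference gives 14p + 5(1−p) = 10p + 12(1−p), so p = 7/11.
Similarly Player II's optimal q on II is 2/11, and the value is 14·(2/11) + (10)·(9/11) = 118/11.

118/11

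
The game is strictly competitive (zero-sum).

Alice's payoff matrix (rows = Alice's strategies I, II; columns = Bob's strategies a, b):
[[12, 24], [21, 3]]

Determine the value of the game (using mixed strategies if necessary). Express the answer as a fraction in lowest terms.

Row minima are 12 and 3, so Alice's maximin is 12; column maxima are 21 and 24, so Bob's minimax is 21. These differ, so the equilibrium is in mixed strategies.
Let Alice play I with probability p. Bob is indifferent when 12p + 21(1−p) = 24p + 3(1−p), giving p = 3/5.
Let Bob play a with probability q. Alice is indifferent when 12q + 24(1−q) = 21q + 3(1−q), giving q = 7/10.
The value is 12·(7/10) + (24)·(3/10) = 78/5.

78/5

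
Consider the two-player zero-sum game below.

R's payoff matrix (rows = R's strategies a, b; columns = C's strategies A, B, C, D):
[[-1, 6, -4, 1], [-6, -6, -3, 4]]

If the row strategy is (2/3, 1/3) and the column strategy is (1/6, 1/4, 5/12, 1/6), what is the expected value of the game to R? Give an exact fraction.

-41/36

Against (1/6, 1/4, 5/12, 1/6), each row's expected payoff is a: -1/6; b: -37/12.
Taking the (2/3, 1/3)-weighted average: (2/3)·(-1/6) + (1/3)·(-37/12) = -41/36.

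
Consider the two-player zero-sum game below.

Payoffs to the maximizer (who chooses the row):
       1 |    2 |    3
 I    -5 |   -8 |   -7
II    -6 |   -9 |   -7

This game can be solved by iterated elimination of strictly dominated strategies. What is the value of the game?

-8

Column 1 is strictly dominated by 2 for the minimizer (-8<-5, -9<-6); eliminate 1.
Column 3 is strictly dominated by 2 for the minimizer (-8<-7, -9<-7); eliminate 3.
Row II is strictly dominated by row I (-8>-9); eliminate II.
Only (I, 2) remains, with payoff -8.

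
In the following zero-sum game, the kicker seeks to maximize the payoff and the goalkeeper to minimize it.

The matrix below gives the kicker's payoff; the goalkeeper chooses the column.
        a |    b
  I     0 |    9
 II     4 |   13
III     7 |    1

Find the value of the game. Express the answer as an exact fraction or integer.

Row I is strictly dominated by row II, so the kicker never plays it.
The remaining 2×2 game on (II, III) × (a, b) has no saddle point. Let the kicker play II with probability p; indifference gives 4p + 7(1−p) = 13p + (1−p), so p = 2/5.
Similarly the goalkeeper's optimal q on a is 4/5, and the value is 4·(4/5) + (13)·(1/5) = 29/5.

29/5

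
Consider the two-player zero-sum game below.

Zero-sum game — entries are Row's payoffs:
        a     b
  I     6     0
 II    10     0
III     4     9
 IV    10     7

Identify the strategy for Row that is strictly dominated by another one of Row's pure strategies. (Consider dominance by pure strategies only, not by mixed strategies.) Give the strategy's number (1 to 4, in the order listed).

1

Compare I with IV: 10 > 6, 7 > 0.
So IV strictly dominates I for Row; I is strictly dominated.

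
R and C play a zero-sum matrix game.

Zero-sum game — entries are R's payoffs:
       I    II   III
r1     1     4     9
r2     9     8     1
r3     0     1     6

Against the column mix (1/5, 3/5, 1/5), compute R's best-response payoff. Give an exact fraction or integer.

r1: (1)·(1/5) + (4)·(3/5) + (9)·(1/5) = 22/5.
r2: (9)·(1/5) + (8)·(3/5) + (1)·(1/5) = 34/5.
r3: (0)·(1/5) + (1)·(3/5) + (6)·(1/5) = 9/5.
The best pure response is r2 with expected payoff 34/5.

34/5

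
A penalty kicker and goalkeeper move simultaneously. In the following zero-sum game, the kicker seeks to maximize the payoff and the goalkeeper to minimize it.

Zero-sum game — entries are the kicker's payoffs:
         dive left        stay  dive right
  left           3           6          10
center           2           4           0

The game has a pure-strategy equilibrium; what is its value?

3

Row minima: 3, 0 → the kicker's maximin is 3.
Column maxima: 3, 6, 10 → the goalkeeper's minimax is 3.
They coincide at (left, dive left), so the value is 3.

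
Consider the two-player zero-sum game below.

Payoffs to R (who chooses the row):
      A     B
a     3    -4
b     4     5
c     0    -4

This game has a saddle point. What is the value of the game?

Row minima: -4, 4, -4 → R's maximin is 4.
Column maxima: 4, 5 → C's minimax is 4.
They coincide at (b, A), so the value is 4.

4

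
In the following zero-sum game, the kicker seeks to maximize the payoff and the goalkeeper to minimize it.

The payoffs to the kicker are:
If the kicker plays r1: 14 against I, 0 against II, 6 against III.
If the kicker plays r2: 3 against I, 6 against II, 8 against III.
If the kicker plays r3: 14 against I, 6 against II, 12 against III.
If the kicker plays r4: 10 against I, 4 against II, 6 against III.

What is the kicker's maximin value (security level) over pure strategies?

6

The worst-case payoff for each row is r1: 0, r2: 3, r3: 6, r4: 4.
The best of these is 6.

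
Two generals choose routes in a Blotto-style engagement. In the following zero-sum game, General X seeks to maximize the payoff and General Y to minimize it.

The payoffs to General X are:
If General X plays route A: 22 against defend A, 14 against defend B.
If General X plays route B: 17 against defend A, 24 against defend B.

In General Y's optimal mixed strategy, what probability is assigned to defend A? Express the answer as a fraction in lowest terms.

Row minima are 14 and 17, so General X's maximin is 17; column maxima are 22 and 24, so General Y's minimax is 22. These differ, so the equilibrium is in mixed strategies.
Let General Y play defend A with probability q. General X is indifferent when 22q + 14(1−q) = 17q + 24(1−q), giving q = 2/3.

2/3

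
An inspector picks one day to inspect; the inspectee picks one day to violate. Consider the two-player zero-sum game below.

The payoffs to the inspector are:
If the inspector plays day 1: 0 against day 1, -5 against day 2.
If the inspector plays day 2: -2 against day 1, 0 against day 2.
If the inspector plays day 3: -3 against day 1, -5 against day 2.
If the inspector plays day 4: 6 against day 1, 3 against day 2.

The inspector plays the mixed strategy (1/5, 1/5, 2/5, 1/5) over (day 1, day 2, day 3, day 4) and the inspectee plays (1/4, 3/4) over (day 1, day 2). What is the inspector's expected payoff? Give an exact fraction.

-19/10

Against (1/4, 3/4), each row's expected payoff is day 1: -15/4; day 2: -1/2; day 3: -9/2; day 4: 15/4.
Taking the (1/5, 1/5, 2/5, 1/5)-weighted average: (1/5)·(-15/4) + (1/5)·(-1/2) + (2/5)·(-9/2) + (1/5)·(15/4) = -19/10.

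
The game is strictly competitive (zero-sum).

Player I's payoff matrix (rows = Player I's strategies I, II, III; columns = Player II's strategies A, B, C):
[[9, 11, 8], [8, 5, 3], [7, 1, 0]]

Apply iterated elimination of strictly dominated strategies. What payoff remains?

Row II is strictly dominated by row I (9>8, 11>5, 8>3); eliminate II.
Column B is strictly dominated by C for Player II (8<11, 0<1); eliminate B.
Column A is strictly dominated by C for Player II (8<9, 0<7); eliminate A.
Row III is strictly dominated by row I (8>0); eliminate III.
Only (I, C) remains, with payoff 8.

8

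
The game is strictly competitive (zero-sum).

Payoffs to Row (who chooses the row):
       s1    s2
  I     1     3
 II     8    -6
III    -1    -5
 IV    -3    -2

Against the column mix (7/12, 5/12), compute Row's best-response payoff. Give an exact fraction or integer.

13/6

I: (1)·(7/12) + (3)·(5/12) = 11/6.
II: (8)·(7/12) + (-6)·(5/12) = 13/6.
III: (-1)·(7/12) + (-5)·(5/12) = -8/3.
IV: (-3)·(7/12) + (-2)·(5/12) = -31/12.
The best pure response is II with expected payoff 13/6.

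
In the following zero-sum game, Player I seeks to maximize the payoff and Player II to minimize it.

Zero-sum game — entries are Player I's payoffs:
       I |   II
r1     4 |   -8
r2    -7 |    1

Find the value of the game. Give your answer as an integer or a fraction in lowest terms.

Row minima are -8 and -7, so Player I's maximin is -7; column maxima are 4 and 1, so Player II's minimax is 1. These differ, so the equilibrium is in mixed strategies.
Let Player I play r1 with probability p. Player II is indifferent when 4p − 7(1−p) = −8p + (1−p), giving p = 2/5.
Let Player II play I with probability q. Player I is indifferent when 4q − 8(1−q) = −7q + (1−q), giving q = 9/20.
The value is 4·(9/20) + (-8)·(11/20) = -13/5.

-13/5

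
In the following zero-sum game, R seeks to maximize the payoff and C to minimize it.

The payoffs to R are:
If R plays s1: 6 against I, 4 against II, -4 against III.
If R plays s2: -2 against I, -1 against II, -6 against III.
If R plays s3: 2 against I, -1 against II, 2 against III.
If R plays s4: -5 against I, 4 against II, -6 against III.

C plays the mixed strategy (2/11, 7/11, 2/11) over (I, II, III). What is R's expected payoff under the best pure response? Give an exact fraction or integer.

32/11

s1: (6)·(2/11) + (4)·(7/11) + (-4)·(2/11) = 32/11.
s2: (-2)·(2/11) + (-1)·(7/11) + (-6)·(2/11) = -23/11.
s3: (2)·(2/11) + (-1)·(7/11) + (2)·(2/11) = 1/11.
s4: (-5)·(2/11) + (4)·(7/11) + (-6)·(2/11) = 6/11.
The best pure response is s1 with expected payoff 32/11.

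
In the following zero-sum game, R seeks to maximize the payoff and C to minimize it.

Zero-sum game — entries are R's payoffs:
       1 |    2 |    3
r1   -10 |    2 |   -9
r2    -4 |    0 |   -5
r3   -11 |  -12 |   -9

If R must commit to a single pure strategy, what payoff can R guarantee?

-5

The worst-case payoff for each row is r1: -10, r2: -5, r3: -12.
The best of these is -5.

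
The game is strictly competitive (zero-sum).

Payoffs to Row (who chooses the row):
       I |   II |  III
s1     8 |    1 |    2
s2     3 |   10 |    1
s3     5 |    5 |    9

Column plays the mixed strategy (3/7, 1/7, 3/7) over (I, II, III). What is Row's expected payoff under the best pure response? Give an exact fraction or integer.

s1: (8)·(3/7) + (1)·(1/7) + (2)·(3/7) = 31/7.
s2: (3)·(3/7) + (10)·(1/7) + (1)·(3/7) = 22/7.
s3: (5)·(3/7) + (5)·(1/7) + (9)·(3/7) = 47/7.
The best pure response is s3 with expected payoff 47/7.

47/7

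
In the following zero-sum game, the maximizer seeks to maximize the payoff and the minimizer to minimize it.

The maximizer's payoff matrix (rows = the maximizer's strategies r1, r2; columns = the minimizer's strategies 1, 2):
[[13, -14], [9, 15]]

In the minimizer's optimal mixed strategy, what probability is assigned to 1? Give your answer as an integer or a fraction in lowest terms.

Row minima are -14 and 9, so the maximizer's maximin is 9; column maxima are 13 and 15, so the minimizer's minimax is 13. These differ, so the equilibrium is in mixed strategies.
Let the minimizer play 1 with probability q. The maximizer is indifferent when 13q − 14(1−q) = 9q + 15(1−q), giving q = 29/33.

29/33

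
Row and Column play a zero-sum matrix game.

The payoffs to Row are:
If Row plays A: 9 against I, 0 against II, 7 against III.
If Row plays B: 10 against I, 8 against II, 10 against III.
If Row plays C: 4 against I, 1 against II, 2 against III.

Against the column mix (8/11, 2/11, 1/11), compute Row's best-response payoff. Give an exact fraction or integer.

106/11

A: (9)·(8/11) + (0)·(2/11) + (7)·(1/11) = 79/11.
B: (10)·(8/11) + (8)·(2/11) + (10)·(1/11) = 106/11.
C: (4)·(8/11) + (1)·(2/11) + (2)·(1/11) = 36/11.
The best pure response is B with expected payoff 106/11.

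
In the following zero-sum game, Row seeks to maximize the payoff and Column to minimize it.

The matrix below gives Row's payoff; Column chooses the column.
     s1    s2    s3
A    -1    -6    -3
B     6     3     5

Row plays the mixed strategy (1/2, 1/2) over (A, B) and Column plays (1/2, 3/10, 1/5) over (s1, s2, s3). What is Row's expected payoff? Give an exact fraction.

Against (1/2, 3/10, 1/5), each row's expected payoff is A: -29/10; B: 49/10.
Taking the (1/2, 1/2)-weighted average: (1/2)·(-29/10) + (1/2)·(49/10) = 1.

1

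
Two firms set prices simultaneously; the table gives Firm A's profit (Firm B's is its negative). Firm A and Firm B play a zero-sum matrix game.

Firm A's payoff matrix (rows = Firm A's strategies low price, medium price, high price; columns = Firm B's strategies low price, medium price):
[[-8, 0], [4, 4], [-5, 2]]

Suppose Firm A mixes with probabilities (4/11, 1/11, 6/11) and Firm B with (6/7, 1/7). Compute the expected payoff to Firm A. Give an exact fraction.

-332/77

Against (6/7, 1/7), each row's expected payoff is low price: -48/7; medium price: 4; high price: -4.
Taking the (4/11, 1/11, 6/11)-weighted average: (4/11)·(-48/7) + (1/11)·(4) + (6/11)·(-4) = -332/77.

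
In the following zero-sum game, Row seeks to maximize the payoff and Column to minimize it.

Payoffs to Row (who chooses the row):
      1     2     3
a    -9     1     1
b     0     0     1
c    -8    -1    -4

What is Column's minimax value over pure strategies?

0

The worst case (largest entry) in each column is 1: 0, 2: 1, 3: 1.
The best (smallest) of these is 0.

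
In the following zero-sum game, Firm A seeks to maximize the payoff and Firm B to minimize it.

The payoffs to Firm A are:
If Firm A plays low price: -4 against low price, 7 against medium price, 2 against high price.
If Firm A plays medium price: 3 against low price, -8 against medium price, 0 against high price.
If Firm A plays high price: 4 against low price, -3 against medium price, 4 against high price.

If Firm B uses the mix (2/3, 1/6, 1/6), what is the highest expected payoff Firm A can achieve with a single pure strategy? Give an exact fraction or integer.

17/6

low price: (-4)·(2/3) + (7)·(1/6) + (2)·(1/6) = -7/6.
medium price: (3)·(2/3) + (-8)·(1/6) + (0)·(1/6) = 2/3.
high price: (4)·(2/3) + (-3)·(1/6) + (4)·(1/6) = 17/6.
The best pure response is high price with expected payoff 17/6.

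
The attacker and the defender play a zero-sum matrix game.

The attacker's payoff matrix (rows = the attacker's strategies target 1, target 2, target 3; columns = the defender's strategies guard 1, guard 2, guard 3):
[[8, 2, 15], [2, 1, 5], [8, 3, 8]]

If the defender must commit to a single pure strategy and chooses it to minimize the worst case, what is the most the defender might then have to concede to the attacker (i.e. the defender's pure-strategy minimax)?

3

The worst case (largest entry) in each column is guard 1: 8, guard 2: 3, guard 3: 15.
The best (smallest) of these is 3.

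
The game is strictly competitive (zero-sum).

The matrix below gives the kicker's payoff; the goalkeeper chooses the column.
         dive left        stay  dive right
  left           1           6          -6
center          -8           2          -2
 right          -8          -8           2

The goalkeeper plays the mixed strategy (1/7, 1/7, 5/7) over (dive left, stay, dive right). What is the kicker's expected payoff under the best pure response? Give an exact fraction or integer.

left: (1)·(1/7) + (6)·(1/7) + (-6)·(5/7) = -23/7.
center: (-8)·(1/7) + (2)·(1/7) + (-2)·(5/7) = -16/7.
right: (-8)·(1/7) + (-8)·(1/7) + (2)·(5/7) = -6/7.
The best pure response is right with expected payoff -6/7.

-6/7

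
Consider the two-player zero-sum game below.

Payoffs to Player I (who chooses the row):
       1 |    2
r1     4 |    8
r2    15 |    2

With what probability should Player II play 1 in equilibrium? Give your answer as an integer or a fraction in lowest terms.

6/17

Row minima are 4 and 2, so Player I's maximin is 4; column maxima are 15 and 8, so Player II's minimax is 8. These differ, so the equilibrium is in mixed strategies.
Let Player II play 1 with probability q. Player I is indifferent when 4q + 8(1−q) = 15q + 2(1−q), giving q = 6/17.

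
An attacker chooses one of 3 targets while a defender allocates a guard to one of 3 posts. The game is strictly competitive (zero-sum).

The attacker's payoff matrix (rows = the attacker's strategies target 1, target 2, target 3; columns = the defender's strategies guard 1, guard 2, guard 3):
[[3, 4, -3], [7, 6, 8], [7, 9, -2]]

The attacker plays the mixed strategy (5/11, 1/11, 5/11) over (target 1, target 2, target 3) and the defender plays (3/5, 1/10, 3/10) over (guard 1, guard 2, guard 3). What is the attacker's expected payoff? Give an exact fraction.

181/55

Against (3/5, 1/10, 3/10), each row's expected payoff is target 1: 13/10; target 2: 36/5; target 3: 9/2.
Taking the (5/11, 1/11, 5/11)-weighted average: (5/11)·(13/10) + (1/11)·(36/5) + (5/11)·(9/2) = 181/55.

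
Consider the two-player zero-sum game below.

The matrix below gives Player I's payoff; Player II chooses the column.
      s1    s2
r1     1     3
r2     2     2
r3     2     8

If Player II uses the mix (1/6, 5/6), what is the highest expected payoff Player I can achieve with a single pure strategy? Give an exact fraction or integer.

r1: (1)·(1/6) + (3)·(5/6) = 8/3.
r2: (2)·(1/6) + (2)·(5/6) = 2.
r3: (2)·(1/6) + (8)·(5/6) = 7.
The best pure response is r3 with expected payoff 7.

7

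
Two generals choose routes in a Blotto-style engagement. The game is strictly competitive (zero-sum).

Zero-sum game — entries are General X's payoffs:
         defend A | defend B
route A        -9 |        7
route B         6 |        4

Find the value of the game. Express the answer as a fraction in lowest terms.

13/3

Row minima are -9 and 4, so General X's maximin is 4; column maxima are 6 and 7, so General Y's minimax is 6. These differ, so the equilibrium is in mixed strategies.
Let General X play route A with probability p. General Y is indifferent when −9p + 6(1−p) = 7p + 4(1−p), giving p = 1/9.
Let General Y play defend A with probability q. General X is indifferent when −9q + 7(1−q) = 6q + 4(1−q), giving q = 1/6.
The value is -9·(1/6) + (7)·(5/6) = 13/3.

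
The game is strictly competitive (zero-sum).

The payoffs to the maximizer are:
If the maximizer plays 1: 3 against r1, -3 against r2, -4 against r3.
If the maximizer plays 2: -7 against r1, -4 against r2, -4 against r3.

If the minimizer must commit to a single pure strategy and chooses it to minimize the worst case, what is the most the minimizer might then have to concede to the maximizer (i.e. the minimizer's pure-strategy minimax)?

The worst case (largest entry) in each column is r1: 3, r2: -3, r3: -4.
The best (smallest) of these is -4.

-4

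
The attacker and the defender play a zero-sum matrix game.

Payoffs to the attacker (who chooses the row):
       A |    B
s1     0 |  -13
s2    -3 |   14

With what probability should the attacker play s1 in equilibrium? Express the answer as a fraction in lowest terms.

17/30

Row minima are -13 and -3, so the attacker's maximin is -3; column maxima are 0 and 14, so the defender's minimax is 0. These differ, so the equilibrium is in mixed strategies.
Let the attacker play s1 with probability p. The defender is indifferent when −3(1−p) = −13p + 14(1−p), giving p = 17/30.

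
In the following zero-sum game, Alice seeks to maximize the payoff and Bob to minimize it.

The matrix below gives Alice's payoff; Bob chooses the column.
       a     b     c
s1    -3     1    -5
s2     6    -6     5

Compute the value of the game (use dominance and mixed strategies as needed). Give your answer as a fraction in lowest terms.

Column a is strictly dominated by c for Bob (it gives Alice more in every row).
The remaining 2×2 game on (s1, s2) × (b, c) has no saddle point. Let Alice play s1 with probability p; indifference gives p − 6(1−p) = −5p + 5(1−p), so p = 11/17.
Similarly Bob's optimal q on b is 10/17, and the value is 1·(10/17) + (-5)·(7/17) = -25/17.

-25/17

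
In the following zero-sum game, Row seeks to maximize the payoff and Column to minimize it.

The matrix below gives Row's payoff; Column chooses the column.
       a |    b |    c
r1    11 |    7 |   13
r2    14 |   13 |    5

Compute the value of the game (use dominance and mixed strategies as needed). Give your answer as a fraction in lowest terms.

67/7

Column a is strictly dominated by b for Column (it gives Row more in every row).
The remaining 2×2 game on (r1, r2) × (b, c) has no saddle point. Let Row play r1 with probability p; indifference gives 7p + 13(1−p) = 13p + 5(1−p), so p = 4/7.
Similarly Column's optimal q on b is 4/7, and the value is 7·(4/7) + (13)·(3/7) = 67/7.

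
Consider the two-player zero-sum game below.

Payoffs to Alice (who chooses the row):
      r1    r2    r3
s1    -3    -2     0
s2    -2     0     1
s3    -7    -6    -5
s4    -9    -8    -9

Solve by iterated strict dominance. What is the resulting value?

-2

Row s3 is strictly dominated by row s1 (-3>-7, -2>-6, 0>-5); eliminate s3.
Row s4 is strictly dominated by row s1 (-3>-9, -2>-8, 0>-9); eliminate s4.
Column r2 is strictly dominated by r1 for Bob (-3<-2, -2<0); eliminate r2.
Row s1 is strictly dominated by row s2 (-2>-3, 1>0); eliminate s1.
Column r3 is strictly dominated by r1 for Bob (-2<1); eliminate r3.
Only (s2, r1) remains, with payoff -2.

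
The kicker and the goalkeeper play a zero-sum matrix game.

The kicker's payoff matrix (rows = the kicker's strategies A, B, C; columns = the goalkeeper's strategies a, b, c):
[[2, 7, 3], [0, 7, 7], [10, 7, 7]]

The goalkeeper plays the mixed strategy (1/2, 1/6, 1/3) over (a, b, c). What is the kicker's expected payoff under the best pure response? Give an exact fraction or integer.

17/2

A: (2)·(1/2) + (7)·(1/6) + (3)·(1/3) = 19/6.
B: (0)·(1/2) + (7)·(1/6) + (7)·(1/3) = 7/2.
C: (10)·(1/2) + (7)·(1/6) + (7)·(1/3) = 17/2.
The best pure response is C with expected payoff 17/2.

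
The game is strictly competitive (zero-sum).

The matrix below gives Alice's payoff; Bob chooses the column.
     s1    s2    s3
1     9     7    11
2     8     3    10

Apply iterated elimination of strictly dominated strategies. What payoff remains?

Column s1 is strictly dominated by s2 for Bob (7<9, 3<8); eliminate s1.
Column s3 is strictly dominated by s2 for Bob (7<11, 3<10); eliminate s3.
Row 2 is strictly dominated by row 1 (7>3); eliminate 2.
Only (1, s2) remains, with payoff 7.

7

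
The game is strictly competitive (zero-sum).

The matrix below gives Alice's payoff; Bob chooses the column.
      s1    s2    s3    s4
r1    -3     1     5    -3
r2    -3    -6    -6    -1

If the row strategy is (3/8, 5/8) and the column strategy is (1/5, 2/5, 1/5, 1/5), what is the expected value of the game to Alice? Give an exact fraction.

-107/40

Against (1/5, 2/5, 1/5, 1/5), each row's expected payoff is r1: 1/5; r2: -22/5.
Taking the (3/8, 5/8)-weighted average: (3/8)·(1/5) + (5/8)·(-22/5) = -107/40.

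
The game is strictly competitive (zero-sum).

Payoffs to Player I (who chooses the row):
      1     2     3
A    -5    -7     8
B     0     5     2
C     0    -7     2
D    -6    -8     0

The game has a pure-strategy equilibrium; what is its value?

0

Row minima: -7, 0, -7, -8 → Player I's maximin is 0.
Column maxima: 0, 5, 8 → Player II's minimax is 0.
They coincide at (B, 1), so the value is 0.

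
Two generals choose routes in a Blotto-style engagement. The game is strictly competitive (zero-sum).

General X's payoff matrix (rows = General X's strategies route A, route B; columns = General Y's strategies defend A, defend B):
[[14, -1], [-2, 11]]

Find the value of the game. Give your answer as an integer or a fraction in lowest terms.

38/7

Row minima are -1 and -2, so General X's maximin is -1; column maxima are 14 and 11, so General Y's minimax is 11. These differ, so the equilibrium is in mixed strategies.
Let General X play route A with probability p. General Y is indifferent when 14p − 2(1−p) = −p + 11(1−p), giving p = 13/28.
Let General Y play defend A with probability q. General X is indifferent when 14q − (1−q) = −2q + 11(1−q), giving q = 3/7.
The value is 14·(3/7) + (-1)·(4/7) = 38/7.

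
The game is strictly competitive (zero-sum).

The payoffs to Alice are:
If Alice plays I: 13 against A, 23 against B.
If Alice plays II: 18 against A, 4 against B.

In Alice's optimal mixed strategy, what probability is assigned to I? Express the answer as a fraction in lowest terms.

Row minima are 13 and 4, so Alice's maximin is 13; column maxima are 18 and 23, so Bob's minimax is 18. These differ, so the equilibrium is in mixed strategies.
Let Alice play I with probability p. Bob is indifferent when 13p + 18(1−p) = 23p + 4(1−p), giving p = 7/12.

7/12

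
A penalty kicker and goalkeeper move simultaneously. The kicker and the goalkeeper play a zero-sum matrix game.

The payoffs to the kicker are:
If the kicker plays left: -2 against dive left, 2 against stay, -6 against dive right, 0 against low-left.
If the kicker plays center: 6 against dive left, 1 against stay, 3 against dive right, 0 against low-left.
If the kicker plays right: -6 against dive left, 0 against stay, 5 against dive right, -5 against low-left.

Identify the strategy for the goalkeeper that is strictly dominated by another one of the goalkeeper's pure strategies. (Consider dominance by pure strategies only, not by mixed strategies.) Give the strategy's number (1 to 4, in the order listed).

2

The goalkeeper prefers columns that give the kicker less. Compare stay with low-left: 0 < 2, 0 < 1, -5 < 0.
So low-left strictly dominates stay for the goalkeeper; stay is strictly dominated.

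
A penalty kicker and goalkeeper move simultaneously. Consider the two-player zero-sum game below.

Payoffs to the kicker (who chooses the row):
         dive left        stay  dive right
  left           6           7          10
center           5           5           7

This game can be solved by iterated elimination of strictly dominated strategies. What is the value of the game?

6

Column dive right is strictly dominated by dive left for the goalkeeper (6<10, 5<7); eliminate dive right.
Row center is strictly dominated by row left (6>5, 7>5); eliminate center.
Column stay is strictly dominated by dive left for the goalkeeper (6<7); eliminate stay.
Only (left, dive left) remains, with payoff 6.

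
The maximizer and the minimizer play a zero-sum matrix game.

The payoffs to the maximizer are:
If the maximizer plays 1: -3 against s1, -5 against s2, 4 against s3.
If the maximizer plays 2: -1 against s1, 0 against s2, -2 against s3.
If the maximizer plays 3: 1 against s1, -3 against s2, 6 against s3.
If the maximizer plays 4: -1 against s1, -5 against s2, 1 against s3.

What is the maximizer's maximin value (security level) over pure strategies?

-2

The worst-case payoff for each row is 1: -5, 2: -2, 3: -3, 4: -5.
The best of these is -2.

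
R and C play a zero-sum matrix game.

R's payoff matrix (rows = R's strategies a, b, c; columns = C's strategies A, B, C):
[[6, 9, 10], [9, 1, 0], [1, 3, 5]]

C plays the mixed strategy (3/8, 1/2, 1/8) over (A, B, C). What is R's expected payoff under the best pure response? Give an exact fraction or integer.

8

a: (6)·(3/8) + (9)·(1/2) + (10)·(1/8) = 8.
b: (9)·(3/8) + (1)·(1/2) + (0)·(1/8) = 31/8.
c: (1)·(3/8) + (3)·(1/2) + (5)·(1/8) = 5/2.
The best pure response is a with expected payoff 8.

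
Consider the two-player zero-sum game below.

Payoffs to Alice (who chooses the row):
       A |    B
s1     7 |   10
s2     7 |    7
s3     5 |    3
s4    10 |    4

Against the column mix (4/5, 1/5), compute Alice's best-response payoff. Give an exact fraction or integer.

44/5

s1: (7)·(4/5) + (10)·(1/5) = 38/5.
s2: (7)·(4/5) + (7)·(1/5) = 7.
s3: (5)·(4/5) + (3)·(1/5) = 23/5.
s4: (10)·(4/5) + (4)·(1/5) = 44/5.
The best pure response is s4 with expected payoff 44/5.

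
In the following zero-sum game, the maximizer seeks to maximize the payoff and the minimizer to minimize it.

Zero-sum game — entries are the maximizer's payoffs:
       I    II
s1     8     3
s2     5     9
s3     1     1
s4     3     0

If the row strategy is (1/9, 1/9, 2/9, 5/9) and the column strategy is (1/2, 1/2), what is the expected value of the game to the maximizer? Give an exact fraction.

Against (1/2, 1/2), each row's expected payoff is s1: 11/2; s2: 7; s3: 1; s4: 3/2.
Taking the (1/9, 1/9, 2/9, 5/9)-weighted average: (1/9)·(11/2) + (1/9)·(7) + (2/9)·(1) + (5/9)·(3/2) = 22/9.

22/9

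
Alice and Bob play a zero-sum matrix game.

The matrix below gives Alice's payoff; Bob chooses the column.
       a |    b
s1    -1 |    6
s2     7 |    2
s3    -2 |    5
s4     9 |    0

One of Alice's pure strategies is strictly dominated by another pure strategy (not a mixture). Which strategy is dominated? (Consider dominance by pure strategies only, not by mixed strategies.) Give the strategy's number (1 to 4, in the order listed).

Compare s3 with s1: -1 > -2, 6 > 5.
So s1 strictly dominates s3 for Alice; s3 is strictly dominated.

3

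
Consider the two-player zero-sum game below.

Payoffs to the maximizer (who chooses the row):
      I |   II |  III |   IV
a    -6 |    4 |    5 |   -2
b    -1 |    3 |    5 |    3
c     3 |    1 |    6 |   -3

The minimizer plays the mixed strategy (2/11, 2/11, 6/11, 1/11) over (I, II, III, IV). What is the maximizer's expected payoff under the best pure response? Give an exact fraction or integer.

41/11

a: (-6)·(2/11) + (4)·(2/11) + (5)·(6/11) + (-2)·(1/11) = 24/11.
b: (-1)·(2/11) + (3)·(2/11) + (5)·(6/11) + (3)·(1/11) = 37/11.
c: (3)·(2/11) + (1)·(2/11) + (6)·(6/11) + (-3)·(1/11) = 41/11.
The best pure response is c with expected payoff 41/11.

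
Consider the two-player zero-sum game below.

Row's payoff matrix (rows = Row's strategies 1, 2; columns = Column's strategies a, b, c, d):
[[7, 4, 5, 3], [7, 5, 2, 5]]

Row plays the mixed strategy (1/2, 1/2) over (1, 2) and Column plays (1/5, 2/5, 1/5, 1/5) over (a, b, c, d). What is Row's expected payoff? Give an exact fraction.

Against (1/5, 2/5, 1/5, 1/5), each row's expected payoff is 1: 23/5; 2: 24/5.
Taking the (1/2, 1/2)-weighted average: (1/2)·(23/5) + (1/2)·(24/5) = 47/10.

47/10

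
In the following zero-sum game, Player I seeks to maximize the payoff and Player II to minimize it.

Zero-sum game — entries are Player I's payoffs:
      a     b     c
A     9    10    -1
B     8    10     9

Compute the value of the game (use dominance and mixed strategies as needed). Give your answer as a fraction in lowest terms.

Column b is strictly dominated by a for Player II (it gives Player I more in every row).
The remaining 2×2 game on (A, B) × (a, c) has no saddle point. Let Player I play A with probability p; indifference gives 9p + 8(1−p) = −p + 9(1−p), so p = 1/11.
Similarly Player II's optimal q on a is 10/11, and the value is 9·(10/11) + (-1)·(1/11) = 89/11.

89/11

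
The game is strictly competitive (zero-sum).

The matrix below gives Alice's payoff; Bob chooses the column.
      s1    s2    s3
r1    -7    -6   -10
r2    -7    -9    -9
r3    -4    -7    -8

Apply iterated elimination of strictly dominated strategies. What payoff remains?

Row r2 is strictly dominated by row r3 (-4>-7, -7>-9, -8>-9); eliminate r2.
Column s1 is strictly dominated by s3 for Bob (-10<-7, -8<-4); eliminate s1.
Column s2 is strictly dominated by s3 for Bob (-10<-6, -8<-7); eliminate s2.
Row r1 is strictly dominated by row r3 (-8>-10); eliminate r1.
Only (r3, s3) remains, with payoff -8.

-8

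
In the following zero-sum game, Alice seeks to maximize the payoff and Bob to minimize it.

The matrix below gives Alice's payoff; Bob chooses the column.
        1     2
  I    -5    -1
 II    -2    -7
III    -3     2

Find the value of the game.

-5/2

Row I is strictly dominated by row III, so Alice never plays it.
The remaining 2×2 game on (II, III) × (1, 2) has no saddle point. Let Alice play II with probability p; indifference gives −2p − 3(1−p) = −7p + 2(1−p), so p = 1/2.
Similarly Bob's optimal q on 1 is 9/10, and the value is -2·(9/10) + (-7)·(1/10) = -5/2.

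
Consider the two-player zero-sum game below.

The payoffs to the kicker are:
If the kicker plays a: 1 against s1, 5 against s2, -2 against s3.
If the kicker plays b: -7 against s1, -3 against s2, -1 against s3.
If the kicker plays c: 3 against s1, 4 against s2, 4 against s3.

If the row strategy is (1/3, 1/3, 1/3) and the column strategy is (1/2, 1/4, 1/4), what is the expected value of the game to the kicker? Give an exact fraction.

1/12

Against (1/2, 1/4, 1/4), each row's expected payoff is a: 5/4; b: -9/2; c: 7/2.
Taking the (1/3, 1/3, 1/3)-weighted average: (1/3)·(5/4) + (1/3)·(-9/2) + (1/3)·(7/2) = 1/12.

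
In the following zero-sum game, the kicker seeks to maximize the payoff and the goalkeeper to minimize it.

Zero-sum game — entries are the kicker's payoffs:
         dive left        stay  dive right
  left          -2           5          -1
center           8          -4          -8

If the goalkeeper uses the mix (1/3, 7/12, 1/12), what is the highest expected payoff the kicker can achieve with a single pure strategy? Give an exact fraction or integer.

13/6

left: (-2)·(1/3) + (5)·(7/12) + (-1)·(1/12) = 13/6.
center: (8)·(1/3) + (-4)·(7/12) + (-8)·(1/12) = -1/3.
The best pure response is left with expected payoff 13/6.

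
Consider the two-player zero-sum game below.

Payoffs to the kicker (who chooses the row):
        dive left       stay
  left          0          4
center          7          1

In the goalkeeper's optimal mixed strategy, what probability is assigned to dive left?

Row minima are 0 and 1, so the kicker's maximin is 1; column maxima are 7 and 4, so the goalkeeper's minimax is 4. These differ, so the equilibrium is in mixed strategies.
Let the goalkeeper play dive left with probability q. The kicker is indifferent when 4(1−q) = 7q + (1−q), giving q = 3/10.

3/10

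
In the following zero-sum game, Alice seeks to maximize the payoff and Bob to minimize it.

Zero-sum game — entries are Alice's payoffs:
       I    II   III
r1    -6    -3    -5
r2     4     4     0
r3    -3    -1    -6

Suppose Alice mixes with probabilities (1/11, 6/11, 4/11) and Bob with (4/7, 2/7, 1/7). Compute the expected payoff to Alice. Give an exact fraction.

Against (4/7, 2/7, 1/7), each row's expected payoff is r1: -5; r2: 24/7; r3: -20/7.
Taking the (1/11, 6/11, 4/11)-weighted average: (1/11)·(-5) + (6/11)·(24/7) + (4/11)·(-20/7) = 29/77.

29/77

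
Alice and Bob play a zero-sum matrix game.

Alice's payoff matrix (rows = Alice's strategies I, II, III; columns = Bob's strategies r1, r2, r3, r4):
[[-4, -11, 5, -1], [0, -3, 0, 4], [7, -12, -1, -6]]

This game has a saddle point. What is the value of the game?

-3

Row minima: -11, -3, -12 → Alice's maximin is -3.
Column maxima: 7, -3, 5, 4 → Bob's minimax is -3.
They coincide at (II, r2), so the value is -3.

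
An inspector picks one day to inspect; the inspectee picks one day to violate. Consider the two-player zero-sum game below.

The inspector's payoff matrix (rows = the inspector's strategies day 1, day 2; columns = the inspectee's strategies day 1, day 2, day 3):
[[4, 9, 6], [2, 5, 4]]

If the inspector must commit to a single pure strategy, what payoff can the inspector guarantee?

The worst-case payoff for each row is day 1: 4, day 2: 2.
The best of these is 4.

4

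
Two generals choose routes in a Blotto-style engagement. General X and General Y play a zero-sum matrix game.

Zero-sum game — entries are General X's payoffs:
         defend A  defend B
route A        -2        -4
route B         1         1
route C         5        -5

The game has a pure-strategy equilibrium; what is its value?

Row minima: -4, 1, -5 → General X's maximin is 1.
Column maxima: 5, 1 → General Y's minimax is 1.
They coincide at (route B, defend B), so the value is 1.

1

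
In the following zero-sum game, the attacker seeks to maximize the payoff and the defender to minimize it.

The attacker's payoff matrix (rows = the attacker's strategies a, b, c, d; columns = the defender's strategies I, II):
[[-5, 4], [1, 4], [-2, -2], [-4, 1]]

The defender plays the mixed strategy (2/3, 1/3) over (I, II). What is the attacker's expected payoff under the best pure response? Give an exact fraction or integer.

2

a: (-5)·(2/3) + (4)·(1/3) = -2.
b: (1)·(2/3) + (4)·(1/3) = 2.
c: (-2)·(2/3) + (-2)·(1/3) = -2.
d: (-4)·(2/3) + (1)·(1/3) = -7/3.
The best pure response is b with expected payoff 2.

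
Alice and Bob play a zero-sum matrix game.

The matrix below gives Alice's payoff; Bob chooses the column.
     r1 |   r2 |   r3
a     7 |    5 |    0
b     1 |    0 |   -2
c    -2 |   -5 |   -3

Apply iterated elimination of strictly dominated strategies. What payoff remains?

0

Column r1 is strictly dominated by r2 for Bob (5<7, 0<1, -5<-2); eliminate r1.
Row b is strictly dominated by row a (5>0, 0>-2); eliminate b.
Row c is strictly dominated by row a (5>-5, 0>-3); eliminate c.
Column r2 is strictly dominated by r3 for Bob (0<5); eliminate r2.
Only (a, r3) remains, with payoff 0.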